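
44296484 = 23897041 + 20399443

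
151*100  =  15100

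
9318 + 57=9375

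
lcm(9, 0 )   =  0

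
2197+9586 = 11783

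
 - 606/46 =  - 303/23 = - 13.17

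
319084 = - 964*( - 331)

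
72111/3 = 24037 = 24037.00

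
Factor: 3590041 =7^1  *  13^1*39451^1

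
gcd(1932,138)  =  138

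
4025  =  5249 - 1224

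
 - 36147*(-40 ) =1445880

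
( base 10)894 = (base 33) r3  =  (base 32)ru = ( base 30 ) TO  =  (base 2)1101111110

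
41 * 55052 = 2257132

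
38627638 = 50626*763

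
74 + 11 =85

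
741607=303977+437630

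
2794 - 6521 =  - 3727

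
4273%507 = 217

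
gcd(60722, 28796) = 626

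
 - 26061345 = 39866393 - 65927738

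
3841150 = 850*4519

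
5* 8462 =42310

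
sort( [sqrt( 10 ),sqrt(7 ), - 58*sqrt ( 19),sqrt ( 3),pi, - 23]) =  [ - 58*sqrt(19),-23,sqrt ( 3),sqrt( 7 ),pi, sqrt(10) ] 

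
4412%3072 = 1340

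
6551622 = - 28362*( - 231 )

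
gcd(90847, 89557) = 1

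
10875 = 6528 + 4347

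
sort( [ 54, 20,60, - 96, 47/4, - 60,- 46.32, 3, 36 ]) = [ - 96 , -60, - 46.32, 3, 47/4,20, 36,54, 60]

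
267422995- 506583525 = -239160530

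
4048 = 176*23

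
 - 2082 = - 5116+3034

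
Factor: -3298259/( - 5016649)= 11^(-1)*17^( - 1)*139^ ( - 1 )*193^( - 1)*3298259^1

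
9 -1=8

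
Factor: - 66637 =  - 37^1 * 1801^1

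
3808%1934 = 1874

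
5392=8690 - 3298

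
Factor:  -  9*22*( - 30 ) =5940 =2^2*3^3*5^1 * 11^1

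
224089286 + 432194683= 656283969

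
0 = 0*5766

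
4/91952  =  1/22988 = 0.00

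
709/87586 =709/87586 =0.01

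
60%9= 6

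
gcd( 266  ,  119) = 7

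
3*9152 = 27456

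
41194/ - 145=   -  41194/145 = - 284.10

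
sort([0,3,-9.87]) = [ - 9.87, 0,3 ]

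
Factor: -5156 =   -  2^2*1289^1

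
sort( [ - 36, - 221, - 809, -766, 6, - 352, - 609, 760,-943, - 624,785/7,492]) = [ - 943, - 809,- 766, - 624, - 609, - 352, - 221, - 36,6, 785/7, 492, 760 ] 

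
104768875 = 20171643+84597232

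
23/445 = 23/445 = 0.05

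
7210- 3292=3918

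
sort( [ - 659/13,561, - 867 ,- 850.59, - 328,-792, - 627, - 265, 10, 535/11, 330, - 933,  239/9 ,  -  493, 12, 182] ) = [  -  933,-867, - 850.59,-792, - 627  , - 493, -328,-265, - 659/13 , 10,12, 239/9,535/11, 182,330,561 ] 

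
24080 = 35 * 688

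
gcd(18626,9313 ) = 9313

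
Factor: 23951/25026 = 2^(-1 )  *  3^( - 1)*97^( - 1 )*557^1=557/582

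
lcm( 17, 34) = 34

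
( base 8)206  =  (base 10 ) 134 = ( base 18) 78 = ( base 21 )68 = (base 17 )7f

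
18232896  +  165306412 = 183539308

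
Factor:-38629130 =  - 2^1 * 5^1*907^1* 4259^1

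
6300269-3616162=2684107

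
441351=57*7743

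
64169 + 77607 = 141776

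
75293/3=25097 + 2/3 = 25097.67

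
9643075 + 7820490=17463565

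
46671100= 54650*854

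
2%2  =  0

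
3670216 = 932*3938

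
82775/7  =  11825  =  11825.00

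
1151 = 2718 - 1567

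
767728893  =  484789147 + 282939746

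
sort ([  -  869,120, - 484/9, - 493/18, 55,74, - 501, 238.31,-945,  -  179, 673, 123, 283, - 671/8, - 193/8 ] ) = [- 945, - 869, - 501, - 179, - 671/8, - 484/9, - 493/18, - 193/8, 55,74,120, 123,238.31,283,673] 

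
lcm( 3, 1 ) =3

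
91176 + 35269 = 126445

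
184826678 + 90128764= 274955442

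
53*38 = 2014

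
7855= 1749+6106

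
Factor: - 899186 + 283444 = -615742 =- 2^1*307871^1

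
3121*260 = 811460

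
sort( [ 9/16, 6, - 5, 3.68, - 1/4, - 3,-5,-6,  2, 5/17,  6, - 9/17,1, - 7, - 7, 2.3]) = [-7, - 7, - 6, - 5, - 5, - 3, -9/17,-1/4, 5/17, 9/16, 1, 2, 2.3, 3.68, 6, 6] 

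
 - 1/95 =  - 1+ 94/95 = - 0.01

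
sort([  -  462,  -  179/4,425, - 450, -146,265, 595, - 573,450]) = [ - 573, - 462, - 450, - 146, - 179/4,265  ,  425 , 450,595 ] 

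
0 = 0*1316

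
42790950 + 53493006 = 96283956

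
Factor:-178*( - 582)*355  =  2^2*3^1 *5^1*71^1 * 89^1*97^1 = 36776580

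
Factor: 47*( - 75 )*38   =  -133950 = - 2^1*3^1* 5^2*19^1*47^1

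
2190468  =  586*3738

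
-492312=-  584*843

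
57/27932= 57/27932 = 0.00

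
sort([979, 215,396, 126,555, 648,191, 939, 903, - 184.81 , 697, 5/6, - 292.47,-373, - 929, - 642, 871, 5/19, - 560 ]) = [ - 929, - 642 , - 560, - 373, - 292.47, - 184.81, 5/19, 5/6, 126, 191, 215, 396, 555,648, 697, 871, 903 , 939, 979 ] 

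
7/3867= 7/3867 =0.00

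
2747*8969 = 24637843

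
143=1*143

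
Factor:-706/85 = - 2^1*5^(  -  1) * 17^( - 1)*353^1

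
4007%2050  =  1957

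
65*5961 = 387465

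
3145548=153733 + 2991815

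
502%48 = 22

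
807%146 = 77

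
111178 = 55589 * 2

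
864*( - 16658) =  - 14392512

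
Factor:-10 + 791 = 11^1*71^1 = 781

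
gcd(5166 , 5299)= 7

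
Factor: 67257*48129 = 3^4*47^1*53^1 * 61^1 * 263^1 = 3237012153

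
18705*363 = 6789915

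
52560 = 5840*9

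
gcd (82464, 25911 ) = 3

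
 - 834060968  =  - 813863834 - 20197134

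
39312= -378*( - 104)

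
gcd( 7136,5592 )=8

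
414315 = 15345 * 27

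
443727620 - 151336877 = 292390743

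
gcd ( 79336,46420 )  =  844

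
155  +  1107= 1262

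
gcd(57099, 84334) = 1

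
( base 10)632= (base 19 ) 1E5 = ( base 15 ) 2c2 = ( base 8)1170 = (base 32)jo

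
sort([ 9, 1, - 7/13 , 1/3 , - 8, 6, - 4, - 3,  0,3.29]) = [  -  8, - 4, - 3, - 7/13 , 0,1/3, 1,3.29,6,9] 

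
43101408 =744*57932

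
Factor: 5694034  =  2^1*19^1*29^1*5167^1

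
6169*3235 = 19956715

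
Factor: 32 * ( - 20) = -640 = - 2^7*5^1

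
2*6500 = 13000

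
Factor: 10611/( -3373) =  -3^4*  131^1 * 3373^( - 1) 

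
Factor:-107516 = - 2^2*26879^1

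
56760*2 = 113520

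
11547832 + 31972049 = 43519881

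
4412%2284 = 2128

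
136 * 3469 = 471784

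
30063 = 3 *10021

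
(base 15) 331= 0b1011010001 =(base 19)1ii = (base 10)721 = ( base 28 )PL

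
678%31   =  27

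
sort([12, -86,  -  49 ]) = [  -  86, - 49, 12] 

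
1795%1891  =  1795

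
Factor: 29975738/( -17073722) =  - 14987869/8536861= - 13^1* 1152913^1 * 8536861^( - 1 ) 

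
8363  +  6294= 14657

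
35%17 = 1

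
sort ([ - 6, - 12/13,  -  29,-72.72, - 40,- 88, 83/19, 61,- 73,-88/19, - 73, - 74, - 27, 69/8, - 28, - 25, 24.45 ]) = [ - 88, - 74, - 73, - 73, - 72.72 , - 40, - 29, - 28, - 27, - 25, - 6,  -  88/19 , - 12/13, 83/19, 69/8,  24.45, 61] 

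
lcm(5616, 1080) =28080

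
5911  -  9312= -3401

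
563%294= 269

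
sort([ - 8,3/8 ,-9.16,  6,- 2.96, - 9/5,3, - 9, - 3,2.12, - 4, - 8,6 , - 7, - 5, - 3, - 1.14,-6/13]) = [ - 9.16, - 9, - 8,  -  8, - 7, - 5, - 4,  -  3, - 3, - 2.96, - 9/5 , - 1.14, - 6/13,3/8, 2.12,3, 6,6] 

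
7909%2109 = 1582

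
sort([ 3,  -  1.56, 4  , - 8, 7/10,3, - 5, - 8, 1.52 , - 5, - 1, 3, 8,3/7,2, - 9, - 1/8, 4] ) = [ - 9, - 8,-8,-5,- 5 , - 1.56, - 1 , - 1/8, 3/7,  7/10, 1.52, 2 , 3, 3, 3, 4, 4,8] 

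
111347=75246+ 36101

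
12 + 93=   105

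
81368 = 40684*2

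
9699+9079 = 18778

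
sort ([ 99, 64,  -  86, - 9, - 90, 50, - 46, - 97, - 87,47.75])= [ - 97,-90,-87, - 86 ,-46, - 9,47.75,50,64, 99]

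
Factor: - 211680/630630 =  - 2^4 * 3^1*11^( - 1)* 13^( - 1) = - 48/143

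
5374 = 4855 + 519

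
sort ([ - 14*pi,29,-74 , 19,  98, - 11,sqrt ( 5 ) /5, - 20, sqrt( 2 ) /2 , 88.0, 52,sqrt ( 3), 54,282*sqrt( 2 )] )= [ - 74,-14*pi,- 20, - 11,  sqrt( 5 ) /5,sqrt(2) /2 , sqrt( 3) , 19,29 , 52,54,88.0, 98,  282*sqrt( 2 )]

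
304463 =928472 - 624009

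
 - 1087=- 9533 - - 8446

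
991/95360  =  991/95360 = 0.01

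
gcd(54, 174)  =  6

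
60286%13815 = 5026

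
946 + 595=1541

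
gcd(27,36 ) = 9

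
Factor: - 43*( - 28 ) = 1204 = 2^2*7^1*43^1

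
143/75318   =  143/75318 =0.00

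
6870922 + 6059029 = 12929951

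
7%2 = 1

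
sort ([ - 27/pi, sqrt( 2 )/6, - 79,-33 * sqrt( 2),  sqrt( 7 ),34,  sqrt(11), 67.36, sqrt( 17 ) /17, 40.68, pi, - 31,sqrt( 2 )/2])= [-79,-33*sqrt ( 2), - 31, - 27/pi,sqrt(2)/6,sqrt( 17)/17, sqrt (2)/2,sqrt( 7), pi, sqrt ( 11),34, 40.68, 67.36]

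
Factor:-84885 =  - 3^1 *5^1*5659^1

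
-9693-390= - 10083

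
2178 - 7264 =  - 5086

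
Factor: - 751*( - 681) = 511431 = 3^1*227^1*751^1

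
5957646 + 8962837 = 14920483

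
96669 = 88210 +8459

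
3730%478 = 384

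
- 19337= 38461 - 57798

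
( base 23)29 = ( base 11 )50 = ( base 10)55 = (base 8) 67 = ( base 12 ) 47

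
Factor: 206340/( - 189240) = -181/166 =-2^( - 1)*83^(  -  1)*181^1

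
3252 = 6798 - 3546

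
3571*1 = 3571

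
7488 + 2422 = 9910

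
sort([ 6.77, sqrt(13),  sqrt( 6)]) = [ sqrt(6),  sqrt(13),6.77]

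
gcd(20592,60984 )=792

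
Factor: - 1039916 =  - 2^2 * 499^1*521^1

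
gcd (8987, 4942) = 1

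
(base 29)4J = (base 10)135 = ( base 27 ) 50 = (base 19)72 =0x87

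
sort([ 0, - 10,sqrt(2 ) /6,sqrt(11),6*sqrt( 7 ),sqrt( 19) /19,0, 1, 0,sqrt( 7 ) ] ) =[ - 10, 0,0,0 , sqrt( 19 )/19,sqrt( 2)/6,1,sqrt(7 ),sqrt ( 11),6*sqrt(7 )]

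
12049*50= 602450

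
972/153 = 6 + 6/17 =6.35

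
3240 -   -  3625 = 6865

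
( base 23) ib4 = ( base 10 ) 9779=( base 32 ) 9hj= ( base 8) 23063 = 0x2633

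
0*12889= 0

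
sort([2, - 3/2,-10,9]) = [ -10, - 3/2, 2,9]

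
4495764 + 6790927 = 11286691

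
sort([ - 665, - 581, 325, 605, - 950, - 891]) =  [ - 950, - 891,-665, -581,325,605] 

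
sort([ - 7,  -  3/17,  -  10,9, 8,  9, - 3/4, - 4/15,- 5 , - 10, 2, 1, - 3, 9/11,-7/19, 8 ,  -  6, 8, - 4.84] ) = [  -  10,-10, - 7,-6, -5,- 4.84, - 3, - 3/4, - 7/19, - 4/15, - 3/17,9/11, 1, 2, 8, 8, 8, 9, 9]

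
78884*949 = 74860916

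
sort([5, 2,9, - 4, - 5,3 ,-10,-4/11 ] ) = [-10, - 5,-4, - 4/11,2,3  ,  5,9]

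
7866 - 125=7741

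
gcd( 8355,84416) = 1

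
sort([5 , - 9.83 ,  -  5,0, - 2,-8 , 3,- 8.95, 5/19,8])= [- 9.83,- 8.95,- 8, - 5,-2,0, 5/19,3 , 5, 8 ] 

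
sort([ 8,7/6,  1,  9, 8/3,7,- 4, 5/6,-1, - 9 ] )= [ - 9,-4,-1, 5/6 , 1,7/6,8/3, 7, 8, 9]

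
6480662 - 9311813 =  - 2831151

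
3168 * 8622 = 27314496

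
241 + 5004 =5245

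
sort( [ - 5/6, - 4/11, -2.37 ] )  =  [ - 2.37, - 5/6, - 4/11 ] 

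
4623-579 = 4044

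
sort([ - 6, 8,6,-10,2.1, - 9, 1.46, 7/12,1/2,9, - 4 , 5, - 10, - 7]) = [ - 10, - 10 , -9,  -  7,  -  6 ,-4, 1/2, 7/12,  1.46, 2.1,  5,6, 8, 9]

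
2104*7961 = 16749944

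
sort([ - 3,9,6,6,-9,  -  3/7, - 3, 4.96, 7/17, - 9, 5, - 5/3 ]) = [ - 9, - 9, - 3, - 3, - 5/3 , - 3/7,7/17,4.96,5,6, 6, 9] 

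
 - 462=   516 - 978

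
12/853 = 12/853 = 0.01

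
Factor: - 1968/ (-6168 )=82/257 = 2^1*41^1*257^(-1 ) 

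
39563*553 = 21878339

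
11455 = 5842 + 5613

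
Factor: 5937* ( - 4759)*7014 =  - 2^1*3^2*7^1 * 167^1*1979^1*4759^1=   - 198174839562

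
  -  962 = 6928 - 7890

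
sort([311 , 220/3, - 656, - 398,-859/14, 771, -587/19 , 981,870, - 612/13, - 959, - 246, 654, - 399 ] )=[ - 959, - 656,  -  399 , - 398,  -  246, - 859/14,- 612/13,-587/19,220/3,311,654,  771,  870,981]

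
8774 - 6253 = 2521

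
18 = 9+9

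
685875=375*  1829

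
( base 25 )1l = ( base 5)141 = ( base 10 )46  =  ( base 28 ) 1I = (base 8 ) 56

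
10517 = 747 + 9770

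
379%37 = 9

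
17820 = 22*810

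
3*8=24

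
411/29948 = 411/29948 = 0.01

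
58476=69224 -10748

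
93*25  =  2325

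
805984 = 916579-110595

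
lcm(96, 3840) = 3840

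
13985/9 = 1553 + 8/9 = 1553.89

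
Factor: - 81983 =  - 11^1*29^1*257^1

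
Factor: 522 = 2^1 * 3^2*29^1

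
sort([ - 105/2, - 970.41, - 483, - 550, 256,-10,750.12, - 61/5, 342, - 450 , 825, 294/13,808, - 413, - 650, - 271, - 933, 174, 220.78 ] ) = [ - 970.41, - 933, - 650, - 550, - 483, - 450, - 413,- 271 ,- 105/2 , - 61/5,-10,294/13, 174,220.78,  256,342, 750.12, 808,825] 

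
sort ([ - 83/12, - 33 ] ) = [ - 33, - 83/12 ] 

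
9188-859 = 8329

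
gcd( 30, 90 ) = 30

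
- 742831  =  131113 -873944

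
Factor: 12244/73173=2^2*3^( - 1)*3061^1*24391^(-1)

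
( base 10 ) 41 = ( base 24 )1h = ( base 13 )32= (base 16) 29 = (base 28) 1d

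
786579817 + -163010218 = 623569599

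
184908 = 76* 2433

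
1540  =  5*308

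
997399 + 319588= 1316987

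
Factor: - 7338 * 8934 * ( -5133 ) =336507633036 = 2^2*3^3 * 29^1*59^1*1223^1 * 1489^1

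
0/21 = 0 = 0.00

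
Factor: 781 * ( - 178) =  - 2^1 * 11^1 * 71^1 * 89^1 = - 139018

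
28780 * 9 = 259020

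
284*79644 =22618896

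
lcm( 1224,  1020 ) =6120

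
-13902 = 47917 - 61819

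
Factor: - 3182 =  - 2^1*37^1 * 43^1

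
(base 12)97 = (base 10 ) 115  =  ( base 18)67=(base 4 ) 1303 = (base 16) 73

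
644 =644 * 1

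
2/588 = 1/294=   0.00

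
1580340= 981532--598808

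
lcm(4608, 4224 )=50688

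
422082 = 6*70347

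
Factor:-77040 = - 2^4*3^2*5^1 * 107^1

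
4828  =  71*68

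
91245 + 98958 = 190203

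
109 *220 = 23980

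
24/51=8/17 = 0.47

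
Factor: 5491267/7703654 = 2^( - 1) * 7^( - 1 ) * 41^( - 1)*97^1*13421^( - 1)*56611^1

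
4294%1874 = 546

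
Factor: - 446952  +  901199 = 454247^1 =454247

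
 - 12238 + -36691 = -48929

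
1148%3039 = 1148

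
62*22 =1364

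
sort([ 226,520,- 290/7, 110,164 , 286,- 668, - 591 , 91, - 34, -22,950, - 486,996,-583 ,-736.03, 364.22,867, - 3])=[- 736.03, - 668,- 591, - 583, - 486, - 290/7, - 34,- 22,  -  3,91, 110,164 , 226, 286, 364.22,520,867,950,996 ] 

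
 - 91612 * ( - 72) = 6596064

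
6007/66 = 6007/66 = 91.02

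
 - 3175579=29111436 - 32287015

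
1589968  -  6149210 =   -  4559242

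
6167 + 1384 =7551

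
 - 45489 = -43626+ - 1863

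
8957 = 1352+7605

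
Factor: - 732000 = -2^5*3^1*5^3 * 61^1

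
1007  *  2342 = 2358394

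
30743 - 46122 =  - 15379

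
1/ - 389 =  - 1 + 388/389= -0.00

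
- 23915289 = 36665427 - 60580716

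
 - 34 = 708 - 742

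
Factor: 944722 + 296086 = 2^3 * 43^1 * 3607^1 = 1240808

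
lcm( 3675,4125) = 202125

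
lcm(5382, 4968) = 64584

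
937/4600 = 937/4600  =  0.20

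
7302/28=260 + 11/14  =  260.79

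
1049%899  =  150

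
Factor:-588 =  - 2^2*3^1*7^2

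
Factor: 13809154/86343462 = 3^( - 3 )*23^1*317^1*947^1*1598953^( - 1) = 6904577/43171731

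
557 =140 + 417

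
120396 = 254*474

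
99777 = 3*33259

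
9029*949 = 8568521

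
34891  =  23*1517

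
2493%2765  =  2493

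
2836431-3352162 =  - 515731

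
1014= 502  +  512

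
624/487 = 624/487 =1.28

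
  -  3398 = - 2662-736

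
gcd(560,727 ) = 1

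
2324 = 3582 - 1258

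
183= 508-325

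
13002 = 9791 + 3211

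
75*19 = 1425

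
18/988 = 9/494 = 0.02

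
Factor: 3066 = 2^1*3^1 * 7^1 * 73^1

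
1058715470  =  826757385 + 231958085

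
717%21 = 3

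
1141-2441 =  -1300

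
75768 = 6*12628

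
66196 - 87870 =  - 21674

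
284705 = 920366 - 635661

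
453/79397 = 453/79397  =  0.01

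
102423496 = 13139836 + 89283660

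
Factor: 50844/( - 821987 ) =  - 2^2*3^1*19^1*193^(-1)*223^1*4259^( - 1)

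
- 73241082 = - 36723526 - 36517556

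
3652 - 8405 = -4753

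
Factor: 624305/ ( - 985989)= - 3^(-1)*5^1 * 11^1*137^ ( - 1)*2399^( - 1 )*  11351^1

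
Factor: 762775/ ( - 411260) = -2^( -2 )*5^1 * 13^1*2347^1*20563^( - 1)  =  - 152555/82252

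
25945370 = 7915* 3278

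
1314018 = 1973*666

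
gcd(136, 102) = 34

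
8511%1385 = 201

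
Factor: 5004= 2^2*3^2*139^1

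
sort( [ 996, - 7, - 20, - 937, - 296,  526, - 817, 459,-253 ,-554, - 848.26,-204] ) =[  -  937, - 848.26, - 817, - 554, - 296,-253,  -  204, - 20, - 7, 459, 526,  996]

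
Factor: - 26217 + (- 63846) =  - 3^2*10007^1 = -90063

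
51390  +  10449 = 61839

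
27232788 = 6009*4532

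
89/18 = 89/18 = 4.94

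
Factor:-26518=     -  2^1*13259^1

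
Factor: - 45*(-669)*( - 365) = -10988325 =- 3^3*5^2 *73^1 * 223^1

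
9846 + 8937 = 18783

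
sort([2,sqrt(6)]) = [ 2, sqrt(6) ]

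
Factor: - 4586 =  - 2^1*2293^1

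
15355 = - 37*(-415)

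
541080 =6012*90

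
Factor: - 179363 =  - 83^1* 2161^1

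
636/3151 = 636/3151=0.20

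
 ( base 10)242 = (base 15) 112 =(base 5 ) 1432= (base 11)200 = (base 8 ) 362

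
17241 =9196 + 8045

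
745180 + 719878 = 1465058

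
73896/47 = 1572 + 12/47 =1572.26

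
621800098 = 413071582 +208728516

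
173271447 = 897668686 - 724397239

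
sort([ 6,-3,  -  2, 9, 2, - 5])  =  [ - 5, - 3, - 2, 2 , 6 , 9 ]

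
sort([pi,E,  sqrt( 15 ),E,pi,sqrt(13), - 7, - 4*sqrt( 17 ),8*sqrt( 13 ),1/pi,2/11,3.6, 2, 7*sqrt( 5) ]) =[ - 4*sqrt( 17 ) , - 7, 2/11,1/pi,2, E, E, pi,pi,3.6,sqrt(13),sqrt(15 ), 7*sqrt(5),8 * sqrt (13) ] 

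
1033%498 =37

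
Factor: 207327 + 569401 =2^3*79^1 * 1229^1 = 776728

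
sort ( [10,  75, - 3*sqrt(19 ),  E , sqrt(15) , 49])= [ - 3*sqrt( 19),E,sqrt(15),10,  49 , 75]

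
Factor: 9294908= 2^2 * 7^2*47^1 *1009^1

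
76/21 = 76/21 = 3.62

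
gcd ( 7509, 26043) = 3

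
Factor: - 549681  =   - 3^1 * 11^1*16657^1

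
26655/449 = 59+164/449 = 59.37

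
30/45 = 2/3 = 0.67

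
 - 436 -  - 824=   388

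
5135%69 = 29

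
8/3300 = 2/825 = 0.00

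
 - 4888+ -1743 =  - 6631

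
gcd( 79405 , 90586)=1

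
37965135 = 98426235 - 60461100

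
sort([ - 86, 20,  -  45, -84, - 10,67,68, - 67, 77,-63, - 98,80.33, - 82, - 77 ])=[ -98 ,-86, - 84, - 82 , -77, - 67,-63, - 45, - 10,20,67, 68, 77,  80.33 ]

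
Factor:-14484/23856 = -2^(-2)*7^(-1 )*17^1 = - 17/28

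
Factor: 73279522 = 2^1*36639761^1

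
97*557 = 54029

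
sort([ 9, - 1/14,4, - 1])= [ - 1 , -1/14,  4,  9]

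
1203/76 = 1203/76 = 15.83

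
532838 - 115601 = 417237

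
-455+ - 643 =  - 1098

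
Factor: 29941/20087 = 79/53 = 53^( - 1 )*79^1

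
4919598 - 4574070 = 345528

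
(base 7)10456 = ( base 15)BAD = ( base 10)2638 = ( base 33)2DV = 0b101001001110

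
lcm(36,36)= 36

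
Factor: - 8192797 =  - 223^1*36739^1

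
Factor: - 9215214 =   -  2^1 * 3^1*29^1 * 211^1*251^1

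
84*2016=169344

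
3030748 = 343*8836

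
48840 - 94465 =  - 45625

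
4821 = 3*1607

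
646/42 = 15+8/21  =  15.38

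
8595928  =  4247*2024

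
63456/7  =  63456/7= 9065.14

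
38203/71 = 38203/71 = 538.07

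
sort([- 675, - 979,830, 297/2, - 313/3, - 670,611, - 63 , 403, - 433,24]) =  [ - 979, - 675, - 670 , - 433, - 313/3, - 63,24, 297/2 , 403,611, 830] 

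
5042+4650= 9692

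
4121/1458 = 4121/1458 = 2.83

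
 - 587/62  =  -10 + 33/62= -9.47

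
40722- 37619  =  3103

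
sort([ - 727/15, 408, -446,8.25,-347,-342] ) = [ - 446, - 347,  -  342,  -  727/15, 8.25, 408]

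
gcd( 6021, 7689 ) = 3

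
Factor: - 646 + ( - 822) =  - 1468= - 2^2*367^1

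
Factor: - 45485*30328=-1379469080 = -  2^3*5^1*11^1*17^1*223^1*827^1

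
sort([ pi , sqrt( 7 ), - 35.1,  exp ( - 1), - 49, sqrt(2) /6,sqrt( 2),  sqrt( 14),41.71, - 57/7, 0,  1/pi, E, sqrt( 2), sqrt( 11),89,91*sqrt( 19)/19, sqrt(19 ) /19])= [- 49 ,- 35.1, -57/7, 0, sqrt( 19 ) /19 , sqrt(2) /6,1/pi, exp( - 1 ), sqrt ( 2),sqrt(2), sqrt(7), E , pi,sqrt(11),sqrt(14 ) , 91*sqrt (19) /19,41.71,89] 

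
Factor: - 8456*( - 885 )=7483560  =  2^3*3^1*5^1*7^1*59^1*151^1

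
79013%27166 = 24681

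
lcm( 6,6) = 6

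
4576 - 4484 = 92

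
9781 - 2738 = 7043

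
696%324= 48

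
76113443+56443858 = 132557301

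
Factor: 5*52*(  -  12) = -3120=- 2^4*3^1*5^1*13^1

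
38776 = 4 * 9694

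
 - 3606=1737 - 5343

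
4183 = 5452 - 1269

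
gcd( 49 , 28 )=7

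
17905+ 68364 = 86269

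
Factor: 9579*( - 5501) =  - 52694079 = - 3^1 * 31^1*  103^1*5501^1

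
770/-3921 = - 1 + 3151/3921= - 0.20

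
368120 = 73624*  5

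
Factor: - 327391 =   -  31^1*59^1*179^1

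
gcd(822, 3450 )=6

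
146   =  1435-1289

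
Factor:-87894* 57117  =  - 5020241598= - 2^1*3^3*19^1*79^1 * 241^1*257^1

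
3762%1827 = 108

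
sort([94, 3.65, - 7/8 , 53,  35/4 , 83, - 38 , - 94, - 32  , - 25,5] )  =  [ - 94, - 38, - 32 , - 25,- 7/8, 3.65,5,  35/4, 53, 83, 94]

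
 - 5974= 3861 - 9835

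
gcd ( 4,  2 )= 2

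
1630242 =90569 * 18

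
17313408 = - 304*( - 56952) 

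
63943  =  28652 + 35291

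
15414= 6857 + 8557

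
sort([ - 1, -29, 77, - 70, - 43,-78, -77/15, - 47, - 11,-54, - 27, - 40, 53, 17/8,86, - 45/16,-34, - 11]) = [ - 78, - 70,-54, - 47, - 43, - 40, - 34, - 29,-27, - 11, - 11, - 77/15,-45/16,-1, 17/8,53,77, 86]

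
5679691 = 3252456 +2427235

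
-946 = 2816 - 3762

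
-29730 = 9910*( - 3)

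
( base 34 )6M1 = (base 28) 9md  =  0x1E05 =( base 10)7685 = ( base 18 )15CH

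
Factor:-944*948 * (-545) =487727040 =2^6*3^1*5^1*59^1*79^1*109^1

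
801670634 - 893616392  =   - 91945758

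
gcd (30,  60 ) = 30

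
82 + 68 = 150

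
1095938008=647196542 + 448741466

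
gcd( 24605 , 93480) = 95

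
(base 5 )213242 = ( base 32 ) 74q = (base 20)I62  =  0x1c9a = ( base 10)7322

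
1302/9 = 144 + 2/3=144.67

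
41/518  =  41/518= 0.08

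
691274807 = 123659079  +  567615728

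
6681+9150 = 15831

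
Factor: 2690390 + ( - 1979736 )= 710654 = 2^1*7^1*23^1*2207^1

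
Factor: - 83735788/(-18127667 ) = 2^2*18127667^ ( - 1 )*20933947^1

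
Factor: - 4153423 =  - 17^1*41^1 * 59^1 * 101^1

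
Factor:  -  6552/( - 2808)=3^(  -  1) * 7^1 = 7/3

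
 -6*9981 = - 59886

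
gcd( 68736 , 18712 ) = 8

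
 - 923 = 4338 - 5261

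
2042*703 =1435526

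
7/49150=7/49150= 0.00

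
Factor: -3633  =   - 3^1*7^1 * 173^1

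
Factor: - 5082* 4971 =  - 2^1 * 3^2*7^1*11^2*1657^1= -25262622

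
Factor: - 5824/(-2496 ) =7/3 = 3^( - 1)*7^1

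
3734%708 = 194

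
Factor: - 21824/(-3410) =32/5 = 2^5*5^( - 1 ) 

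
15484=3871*4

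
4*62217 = 248868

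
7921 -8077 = - 156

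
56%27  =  2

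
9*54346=489114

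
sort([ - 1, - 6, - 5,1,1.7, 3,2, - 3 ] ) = [ - 6,-5, - 3, - 1,1,1.7,2, 3 ]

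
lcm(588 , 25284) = 25284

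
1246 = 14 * 89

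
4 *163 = 652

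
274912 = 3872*71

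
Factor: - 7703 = - 7703^1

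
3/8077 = 3/8077 = 0.00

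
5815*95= 552425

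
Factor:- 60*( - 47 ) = 2^2*3^1*5^1*47^1 = 2820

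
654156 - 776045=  - 121889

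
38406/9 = 4267 + 1/3 = 4267.33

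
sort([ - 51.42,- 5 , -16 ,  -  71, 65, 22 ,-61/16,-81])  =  [ - 81, - 71, - 51.42 ,-16,- 5 , - 61/16,  22,  65] 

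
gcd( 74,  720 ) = 2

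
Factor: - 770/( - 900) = 2^( - 1)*3^ ( - 2 )*5^(  -  1)*7^1*11^1 = 77/90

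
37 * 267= 9879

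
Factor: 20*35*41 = 28700= 2^2*5^2*7^1*41^1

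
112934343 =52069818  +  60864525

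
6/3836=3/1918 = 0.00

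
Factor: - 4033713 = -3^1*419^1*3209^1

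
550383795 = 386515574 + 163868221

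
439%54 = 7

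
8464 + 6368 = 14832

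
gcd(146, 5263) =1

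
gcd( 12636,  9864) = 36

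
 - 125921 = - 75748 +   -  50173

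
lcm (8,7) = 56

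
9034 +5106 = 14140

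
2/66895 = 2/66895 = 0.00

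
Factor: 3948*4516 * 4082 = 2^5*3^1*7^1*13^1*47^1*157^1*1129^1 = 72778663776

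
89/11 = 8 + 1/11  =  8.09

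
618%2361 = 618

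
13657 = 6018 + 7639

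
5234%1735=29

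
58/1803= 58/1803= 0.03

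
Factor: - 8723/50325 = - 3^( - 1) * 5^(- 2)* 13^1 = - 13/75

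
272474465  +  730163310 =1002637775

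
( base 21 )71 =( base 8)224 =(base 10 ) 148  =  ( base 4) 2110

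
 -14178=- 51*278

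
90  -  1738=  - 1648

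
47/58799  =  47/58799 = 0.00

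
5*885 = 4425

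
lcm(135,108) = 540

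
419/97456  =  419/97456 = 0.00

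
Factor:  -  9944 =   -  2^3*11^1*113^1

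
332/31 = 10+ 22/31 = 10.71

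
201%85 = 31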